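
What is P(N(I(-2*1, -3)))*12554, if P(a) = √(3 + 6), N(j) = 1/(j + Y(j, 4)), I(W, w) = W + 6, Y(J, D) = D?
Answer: 37662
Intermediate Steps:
I(W, w) = 6 + W
N(j) = 1/(4 + j) (N(j) = 1/(j + 4) = 1/(4 + j))
P(a) = 3 (P(a) = √9 = 3)
P(N(I(-2*1, -3)))*12554 = 3*12554 = 37662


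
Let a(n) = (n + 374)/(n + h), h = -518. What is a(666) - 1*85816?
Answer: -3174932/37 ≈ -85809.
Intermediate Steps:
a(n) = (374 + n)/(-518 + n) (a(n) = (n + 374)/(n - 518) = (374 + n)/(-518 + n))
a(666) - 1*85816 = (374 + 666)/(-518 + 666) - 1*85816 = 1040/148 - 85816 = (1/148)*1040 - 85816 = 260/37 - 85816 = -3174932/37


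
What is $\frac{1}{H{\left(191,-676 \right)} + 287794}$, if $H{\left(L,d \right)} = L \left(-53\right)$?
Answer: $\frac{1}{277671} \approx 3.6014 \cdot 10^{-6}$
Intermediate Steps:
$H{\left(L,d \right)} = - 53 L$
$\frac{1}{H{\left(191,-676 \right)} + 287794} = \frac{1}{\left(-53\right) 191 + 287794} = \frac{1}{-10123 + 287794} = \frac{1}{277671}$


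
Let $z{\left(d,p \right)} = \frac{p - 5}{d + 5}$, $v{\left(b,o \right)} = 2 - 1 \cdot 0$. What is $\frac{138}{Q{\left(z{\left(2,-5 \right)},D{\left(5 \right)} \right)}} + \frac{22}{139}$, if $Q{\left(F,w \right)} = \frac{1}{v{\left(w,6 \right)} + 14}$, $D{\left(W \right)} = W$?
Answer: $\frac{306934}{139} \approx 2208.2$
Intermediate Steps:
$v{\left(b,o \right)} = 2$ ($v{\left(b,o \right)} = 2 - 0 = 2 + 0 = 2$)
$z{\left(d,p \right)} = \frac{-5 + p}{5 + d}$
$Q{\left(F,w \right)} = \frac{1}{16}$ ($Q{\left(F,w \right)} = \frac{1}{2 + 14} = \frac{1}{16}$)
$\frac{138}{Q{\left(z{\left(2,-5 \right)},D{\left(5 \right)} \right)}} + \frac{22}{139} = 138 \frac{1}{\frac{1}{16}} + \frac{22}{139} = 138 \cdot 16 + 22 \cdot \frac{1}{139} = 2208 + \frac{22}{139} = \frac{306934}{139}$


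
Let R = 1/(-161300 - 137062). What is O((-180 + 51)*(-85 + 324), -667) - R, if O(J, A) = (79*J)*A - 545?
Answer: 484712143720357/298362 ≈ 1.6246e+9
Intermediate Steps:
O(J, A) = -545 + 79*A*J (O(J, A) = 79*A*J - 545 = -545 + 79*A*J)
R = -1/298362 (R = 1/(-298362) = -1/298362 ≈ -3.3516e-6)
O((-180 + 51)*(-85 + 324), -667) - R = (-545 + 79*(-667)*((-180 + 51)*(-85 + 324))) - 1*(-1/298362) = (-545 + 79*(-667)*(-129*239)) + 1/298362 = (-545 + 79*(-667)*(-30831)) + 1/298362 = (-545 + 1624577883) + 1/298362 = 1624577338 + 1/298362 = 484712143720357/298362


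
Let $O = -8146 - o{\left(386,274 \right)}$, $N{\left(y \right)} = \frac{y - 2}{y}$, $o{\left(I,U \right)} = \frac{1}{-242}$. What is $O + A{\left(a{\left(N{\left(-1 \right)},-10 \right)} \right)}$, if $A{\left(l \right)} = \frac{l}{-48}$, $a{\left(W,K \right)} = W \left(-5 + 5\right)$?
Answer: $- \frac{1971331}{242} \approx -8146.0$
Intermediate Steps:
$o{\left(I,U \right)} = - \frac{1}{242}$
$N{\left(y \right)} = \frac{-2 + y}{y}$ ($N{\left(y \right)} = \frac{y - 2}{y} = \frac{-2 + y}{y}$)
$a{\left(W,K \right)} = 0$ ($a{\left(W,K \right)} = W 0 = 0$)
$A{\left(l \right)} = - \frac{l}{48}$ ($A{\left(l \right)} = l \left(- \frac{1}{48}\right) = - \frac{l}{48}$)
$O = - \frac{1971331}{242}$ ($O = -8146 - - \frac{1}{242} = -8146 + \frac{1}{242} = - \frac{1971331}{242} \approx -8146.0$)
$O + A{\left(a{\left(N{\left(-1 \right)},-10 \right)} \right)} = - \frac{1971331}{242} - 0 = - \frac{1971331}{242} + 0 = - \frac{1971331}{242}$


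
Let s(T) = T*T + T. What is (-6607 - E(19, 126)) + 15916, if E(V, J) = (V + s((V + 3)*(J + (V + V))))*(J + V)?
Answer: -1888077886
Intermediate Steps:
s(T) = T + T² (s(T) = T² + T = T + T²)
E(V, J) = (J + V)*(V + (1 + (3 + V)*(J + 2*V))*(3 + V)*(J + 2*V)) (E(V, J) = (V + ((V + 3)*(J + (V + V)))*(1 + (V + 3)*(J + (V + V))))*(J + V) = (V + ((3 + V)*(J + 2*V))*(1 + (3 + V)*(J + 2*V)))*(J + V) = (V + (1 + (3 + V)*(J + 2*V))*(3 + V)*(J + 2*V))*(J + V) = (J + V)*(V + (1 + (3 + V)*(J + 2*V))*(3 + V)*(J + 2*V)))
(-6607 - E(19, 126)) + 15916 = (-6607 - (19² + 126*19 + 126*(2*19² + 3*126 + 6*19 + 126*19)*(1 + 2*19² + 3*126 + 6*19 + 126*19) + 19*(2*19² + 3*126 + 6*19 + 126*19)*(1 + 2*19² + 3*126 + 6*19 + 126*19))) + 15916 = (-6607 - (361 + 2394 + 126*(2*361 + 378 + 114 + 2394)*(1 + 2*361 + 378 + 114 + 2394) + 19*(2*361 + 378 + 114 + 2394)*(1 + 2*361 + 378 + 114 + 2394))) + 15916 = (-6607 - (361 + 2394 + 126*(722 + 378 + 114 + 2394)*(1 + 722 + 378 + 114 + 2394) + 19*(722 + 378 + 114 + 2394)*(1 + 722 + 378 + 114 + 2394))) + 15916 = (-6607 - (361 + 2394 + 126*3608*3609 + 19*3608*3609)) + 15916 = (-6607 - (361 + 2394 + 1640680272 + 247404168)) + 15916 = (-6607 - 1*1888087195) + 15916 = (-6607 - 1888087195) + 15916 = -1888093802 + 15916 = -1888077886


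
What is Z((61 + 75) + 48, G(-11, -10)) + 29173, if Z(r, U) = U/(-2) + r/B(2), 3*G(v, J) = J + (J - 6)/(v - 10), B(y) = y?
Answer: 1843792/63 ≈ 29267.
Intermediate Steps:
G(v, J) = J/3 + (-6 + J)/(3*(-10 + v)) (G(v, J) = (J + (J - 6)/(v - 10))/3 = (J + (-6 + J)/(-10 + v))/3 = J/3 + (-6 + J)/(3*(-10 + v)))
Z(r, U) = r/2 - U/2 (Z(r, U) = U/(-2) + r/2 = U*(-½) + r*(½) = -U/2 + r/2 = r/2 - U/2)
Z((61 + 75) + 48, G(-11, -10)) + 29173 = (((61 + 75) + 48)/2 - (-6 - 9*(-10) - 10*(-11))/(6*(-10 - 11))) + 29173 = ((136 + 48)/2 - (-6 + 90 + 110)/(6*(-21))) + 29173 = ((½)*184 - (-1)*194/(6*21)) + 29173 = (92 - ½*(-194/63)) + 29173 = (92 + 97/63) + 29173 = 5893/63 + 29173 = 1843792/63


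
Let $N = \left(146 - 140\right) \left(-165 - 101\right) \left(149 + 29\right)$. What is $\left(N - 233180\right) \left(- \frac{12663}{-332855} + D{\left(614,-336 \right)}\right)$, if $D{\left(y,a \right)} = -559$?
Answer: $\frac{96239409073576}{332855} \approx 2.8913 \cdot 10^{8}$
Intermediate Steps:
$N = -284088$ ($N = 6 \left(\left(-266\right) 178\right) = 6 \left(-47348\right) = -284088$)
$\left(N - 233180\right) \left(- \frac{12663}{-332855} + D{\left(614,-336 \right)}\right) = \left(-284088 - 233180\right) \left(- \frac{12663}{-332855} - 559\right) = - 517268 \left(\left(-12663\right) \left(- \frac{1}{332855}\right) - 559\right) = - 517268 \left(\frac{12663}{332855} - 559\right) = \left(-517268\right) \left(- \frac{186053282}{332855}\right) = \frac{96239409073576}{332855}$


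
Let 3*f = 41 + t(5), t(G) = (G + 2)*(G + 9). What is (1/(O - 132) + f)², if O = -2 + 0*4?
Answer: 346816129/161604 ≈ 2146.1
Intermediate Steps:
t(G) = (2 + G)*(9 + G)
O = -2 (O = -2 + 0 = -2)
f = 139/3 (f = (41 + (18 + 5² + 11*5))/3 = (41 + (18 + 25 + 55))/3 = (41 + 98)/3 = (⅓)*139 = 139/3 ≈ 46.333)
(1/(O - 132) + f)² = (1/(-2 - 132) + 139/3)² = (1/(-134) + 139/3)² = (-1/134 + 139/3)² = (18623/402)² = 346816129/161604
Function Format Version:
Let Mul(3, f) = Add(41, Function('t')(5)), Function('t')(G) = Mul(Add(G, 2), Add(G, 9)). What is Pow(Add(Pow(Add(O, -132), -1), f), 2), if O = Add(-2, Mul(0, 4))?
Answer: Rational(346816129, 161604) ≈ 2146.1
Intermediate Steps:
Function('t')(G) = Mul(Add(2, G), Add(9, G))
O = -2 (O = Add(-2, 0) = -2)
f = Rational(139, 3) (f = Mul(Rational(1, 3), Add(41, Add(18, Pow(5, 2), Mul(11, 5)))) = Mul(Rational(1, 3), Add(41, Add(18, 25, 55))) = Mul(Rational(1, 3), Add(41, 98)) = Mul(Rational(1, 3), 139) = Rational(139, 3) ≈ 46.333)
Pow(Add(Pow(Add(O, -132), -1), f), 2) = Pow(Add(Pow(Add(-2, -132), -1), Rational(139, 3)), 2) = Pow(Add(Pow(-134, -1), Rational(139, 3)), 2) = Pow(Add(Rational(-1, 134), Rational(139, 3)), 2) = Pow(Rational(18623, 402), 2) = Rational(346816129, 161604)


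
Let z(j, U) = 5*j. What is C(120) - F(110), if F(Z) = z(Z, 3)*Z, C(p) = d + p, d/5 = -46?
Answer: -60610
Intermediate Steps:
d = -230 (d = 5*(-46) = -230)
C(p) = -230 + p
F(Z) = 5*Z² (F(Z) = (5*Z)*Z = 5*Z²)
C(120) - F(110) = (-230 + 120) - 5*110² = -110 - 5*12100 = -110 - 1*60500 = -110 - 60500 = -60610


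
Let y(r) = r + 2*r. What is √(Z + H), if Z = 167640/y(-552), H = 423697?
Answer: 14*√10289487/69 ≈ 650.84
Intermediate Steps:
y(r) = 3*r
Z = -6985/69 (Z = 167640/((3*(-552))) = 167640/(-1656) = 167640*(-1/1656) = -6985/69 ≈ -101.23)
√(Z + H) = √(-6985/69 + 423697) = √(29228108/69) = 14*√10289487/69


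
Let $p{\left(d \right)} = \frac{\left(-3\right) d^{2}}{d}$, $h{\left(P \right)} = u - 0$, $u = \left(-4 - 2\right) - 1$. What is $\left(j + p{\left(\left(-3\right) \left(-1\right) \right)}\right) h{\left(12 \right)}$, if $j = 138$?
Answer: $-903$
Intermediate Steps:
$u = -7$ ($u = -6 - 1 = -7$)
$h{\left(P \right)} = -7$ ($h{\left(P \right)} = -7 - 0 = -7 + 0 = -7$)
$p{\left(d \right)} = - 3 d$
$\left(j + p{\left(\left(-3\right) \left(-1\right) \right)}\right) h{\left(12 \right)} = \left(138 - 3 \left(\left(-3\right) \left(-1\right)\right)\right) \left(-7\right) = \left(138 - 9\right) \left(-7\right) = 129 \left(-7\right) = -903$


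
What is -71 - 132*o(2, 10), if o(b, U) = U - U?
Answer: -71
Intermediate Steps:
o(b, U) = 0
-71 - 132*o(2, 10) = -71 - 132*0 = -71 + 0 = -71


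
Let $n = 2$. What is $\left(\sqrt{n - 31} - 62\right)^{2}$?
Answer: $\left(62 - i \sqrt{29}\right)^{2} \approx 3815.0 - 667.76 i$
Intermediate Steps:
$\left(\sqrt{n - 31} - 62\right)^{2} = \left(\sqrt{2 - 31} - 62\right)^{2} = \left(\sqrt{-29} - 62\right)^{2} = \left(i \sqrt{29} - 62\right)^{2} = \left(-62 + i \sqrt{29}\right)^{2}$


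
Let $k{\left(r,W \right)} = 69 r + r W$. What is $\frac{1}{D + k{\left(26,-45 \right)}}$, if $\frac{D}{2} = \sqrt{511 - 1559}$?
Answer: $\frac{39}{24598} - \frac{i \sqrt{262}}{98392} \approx 0.0015855 - 0.00016451 i$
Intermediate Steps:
$D = 4 i \sqrt{262}$ ($D = 2 \sqrt{511 - 1559} = 2 \sqrt{-1048} = 2 \cdot 2 i \sqrt{262} = 4 i \sqrt{262} \approx 64.746 i$)
$k{\left(r,W \right)} = 69 r + W r$
$\frac{1}{D + k{\left(26,-45 \right)}} = \frac{1}{4 i \sqrt{262} + 26 \left(69 - 45\right)} = \frac{1}{4 i \sqrt{262} + 26 \cdot 24} = \frac{1}{4 i \sqrt{262} + 624} = \frac{1}{624 + 4 i \sqrt{262}}$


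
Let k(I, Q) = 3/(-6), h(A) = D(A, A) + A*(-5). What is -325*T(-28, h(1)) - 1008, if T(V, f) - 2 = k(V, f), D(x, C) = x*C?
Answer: -2991/2 ≈ -1495.5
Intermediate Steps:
D(x, C) = C*x
h(A) = A² - 5*A (h(A) = A*A + A*(-5) = A² - 5*A)
k(I, Q) = -½ (k(I, Q) = 3*(-⅙) = -½)
T(V, f) = 3/2 (T(V, f) = 2 - ½ = 3/2)
-325*T(-28, h(1)) - 1008 = -325*3/2 - 1008 = -975/2 - 1008 = -2991/2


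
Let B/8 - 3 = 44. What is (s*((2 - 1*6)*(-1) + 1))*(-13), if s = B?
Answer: -24440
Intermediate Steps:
B = 376 (B = 24 + 8*44 = 24 + 352 = 376)
s = 376
(s*((2 - 1*6)*(-1) + 1))*(-13) = (376*((2 - 1*6)*(-1) + 1))*(-13) = (376*((2 - 6)*(-1) + 1))*(-13) = (376*(-4*(-1) + 1))*(-13) = (376*(4 + 1))*(-13) = (376*5)*(-13) = 1880*(-13) = -24440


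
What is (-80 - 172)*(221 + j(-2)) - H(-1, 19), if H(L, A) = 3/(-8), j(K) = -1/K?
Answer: -446541/8 ≈ -55818.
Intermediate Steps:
H(L, A) = -3/8 (H(L, A) = 3*(-⅛) = -3/8)
(-80 - 172)*(221 + j(-2)) - H(-1, 19) = (-80 - 172)*(221 - 1/(-2)) - 1*(-3/8) = -252*(221 - 1*(-½)) + 3/8 = -252*(221 + ½) + 3/8 = -252*443/2 + 3/8 = -55818 + 3/8 = -446541/8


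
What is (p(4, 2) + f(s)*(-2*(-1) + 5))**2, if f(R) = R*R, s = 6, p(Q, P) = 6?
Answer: 66564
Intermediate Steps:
f(R) = R**2
(p(4, 2) + f(s)*(-2*(-1) + 5))**2 = (6 + 6**2*(-2*(-1) + 5))**2 = (6 + 36*(2 + 5))**2 = (6 + 36*7)**2 = (6 + 252)**2 = 258**2 = 66564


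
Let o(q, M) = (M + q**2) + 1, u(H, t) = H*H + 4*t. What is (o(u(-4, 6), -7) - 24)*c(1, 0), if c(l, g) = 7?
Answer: 10990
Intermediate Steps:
u(H, t) = H**2 + 4*t
o(q, M) = 1 + M + q**2
(o(u(-4, 6), -7) - 24)*c(1, 0) = ((1 - 7 + ((-4)**2 + 4*6)**2) - 24)*7 = ((1 - 7 + (16 + 24)**2) - 24)*7 = ((1 - 7 + 40**2) - 24)*7 = ((1 - 7 + 1600) - 24)*7 = (1594 - 24)*7 = 1570*7 = 10990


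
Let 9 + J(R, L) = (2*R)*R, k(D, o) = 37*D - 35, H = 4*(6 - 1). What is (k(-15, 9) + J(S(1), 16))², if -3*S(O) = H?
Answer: 21077281/81 ≈ 2.6021e+5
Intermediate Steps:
H = 20 (H = 4*5 = 20)
k(D, o) = -35 + 37*D
S(O) = -20/3 (S(O) = -⅓*20 = -20/3)
J(R, L) = -9 + 2*R² (J(R, L) = -9 + (2*R)*R = -9 + 2*R²)
(k(-15, 9) + J(S(1), 16))² = ((-35 + 37*(-15)) + (-9 + 2*(-20/3)²))² = ((-35 - 555) + (-9 + 2*(400/9)))² = (-590 + (-9 + 800/9))² = (-590 + 719/9)² = (-4591/9)² = 21077281/81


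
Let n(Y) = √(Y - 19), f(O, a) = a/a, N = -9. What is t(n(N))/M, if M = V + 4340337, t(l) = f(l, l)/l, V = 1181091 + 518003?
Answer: -I*√7/84552034 ≈ -3.1291e-8*I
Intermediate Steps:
f(O, a) = 1
V = 1699094
n(Y) = √(-19 + Y)
t(l) = 1/l
M = 6039431 (M = 1699094 + 4340337 = 6039431)
t(n(N))/M = 1/(√(-19 - 9)*6039431) = (1/6039431)/√(-28) = (1/6039431)/(2*I*√7) = -I*√7/14*(1/6039431) = -I*√7/84552034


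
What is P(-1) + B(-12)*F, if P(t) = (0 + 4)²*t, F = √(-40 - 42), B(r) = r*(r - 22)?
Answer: -16 + 408*I*√82 ≈ -16.0 + 3694.6*I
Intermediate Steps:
B(r) = r*(-22 + r)
F = I*√82 (F = √(-82) = I*√82 ≈ 9.0554*I)
P(t) = 16*t (P(t) = 4²*t = 16*t)
P(-1) + B(-12)*F = 16*(-1) + (-12*(-22 - 12))*(I*√82) = -16 + (-12*(-34))*(I*√82) = -16 + 408*(I*√82) = -16 + 408*I*√82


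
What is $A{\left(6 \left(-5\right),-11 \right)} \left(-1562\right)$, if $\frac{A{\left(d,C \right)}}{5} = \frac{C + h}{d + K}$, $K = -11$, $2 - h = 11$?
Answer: $- \frac{156200}{41} \approx -3809.8$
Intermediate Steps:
$h = -9$ ($h = 2 - 11 = -9$)
$A{\left(d,C \right)} = \frac{5 \left(-9 + C\right)}{-11 + d}$ ($A{\left(d,C \right)} = 5 \frac{C - 9}{d - 11} = 5 \frac{-9 + C}{-11 + d} = \frac{5 \left(-9 + C\right)}{-11 + d}$)
$A{\left(6 \left(-5\right),-11 \right)} \left(-1562\right) = \frac{5 \left(-9 - 11\right)}{-11 + 6 \left(-5\right)} \left(-1562\right) = 5 \frac{1}{-11 - 30} \left(-20\right) \left(-1562\right) = 5 \frac{1}{-41} \left(-20\right) \left(-1562\right) = 5 \left(- \frac{1}{41}\right) \left(-20\right) \left(-1562\right) = \frac{100}{41} \left(-1562\right) = - \frac{156200}{41}$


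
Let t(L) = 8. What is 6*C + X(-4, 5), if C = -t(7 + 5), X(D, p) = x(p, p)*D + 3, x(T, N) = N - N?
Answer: -45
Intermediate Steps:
x(T, N) = 0
X(D, p) = 3 (X(D, p) = 0*D + 3 = 0 + 3 = 3)
C = -8 (C = -1*8 = -8)
6*C + X(-4, 5) = 6*(-8) + 3 = -48 + 3 = -45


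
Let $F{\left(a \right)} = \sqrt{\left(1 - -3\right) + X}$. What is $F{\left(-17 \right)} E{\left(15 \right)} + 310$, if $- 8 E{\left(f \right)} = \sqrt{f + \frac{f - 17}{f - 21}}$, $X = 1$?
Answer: $310 - \frac{\sqrt{690}}{24} \approx 308.91$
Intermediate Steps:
$F{\left(a \right)} = \sqrt{5}$ ($F{\left(a \right)} = \sqrt{\left(1 - -3\right) + 1} = \sqrt{\left(1 + 3\right) + 1} = \sqrt{4 + 1} = \sqrt{5}$)
$E{\left(f \right)} = - \frac{\sqrt{f + \frac{-17 + f}{-21 + f}}}{8}$ ($E{\left(f \right)} = - \frac{\sqrt{f + \frac{f - 17}{f - 21}}}{8} = - \frac{\sqrt{f + \frac{-17 + f}{-21 + f}}}{8}$)
$F{\left(-17 \right)} E{\left(15 \right)} + 310 = \sqrt{5} \left(- \frac{\sqrt{\frac{-17 + 15 + 15 \left(-21 + 15\right)}{-21 + 15}}}{8}\right) + 310 = \sqrt{5} \left(- \frac{\sqrt{\frac{-17 + 15 + 15 \left(-6\right)}{-6}}}{8}\right) + 310 = \sqrt{5} \left(- \frac{\sqrt{- \frac{-17 + 15 - 90}{6}}}{8}\right) + 310 = \sqrt{5} \left(- \frac{\sqrt{\left(- \frac{1}{6}\right) \left(-92\right)}}{8}\right) + 310 = \sqrt{5} \left(- \frac{\sqrt{\frac{46}{3}}}{8}\right) + 310 = \sqrt{5} \left(- \frac{\frac{1}{3} \sqrt{138}}{8}\right) + 310 = \sqrt{5} \left(- \frac{\sqrt{138}}{24}\right) + 310 = - \frac{\sqrt{690}}{24} + 310 = 310 - \frac{\sqrt{690}}{24}$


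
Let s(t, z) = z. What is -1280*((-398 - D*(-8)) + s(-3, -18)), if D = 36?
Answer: 163840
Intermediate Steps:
-1280*((-398 - D*(-8)) + s(-3, -18)) = -1280*((-398 - 36*(-8)) - 18) = -1280*((-398 - 1*(-288)) - 18) = -1280*((-398 + 288) - 18) = -1280*(-110 - 18) = -1280*(-128) = 163840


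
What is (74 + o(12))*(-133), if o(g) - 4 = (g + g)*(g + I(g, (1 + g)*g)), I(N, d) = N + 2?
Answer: -93366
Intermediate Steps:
I(N, d) = 2 + N
o(g) = 4 + 2*g*(2 + 2*g) (o(g) = 4 + (g + g)*(g + (2 + g)) = 4 + (2*g)*(2 + 2*g) = 4 + 2*g*(2 + 2*g))
(74 + o(12))*(-133) = (74 + (4 + 4*12 + 4*12**2))*(-133) = (74 + (4 + 48 + 4*144))*(-133) = (74 + (4 + 48 + 576))*(-133) = (74 + 628)*(-133) = 702*(-133) = -93366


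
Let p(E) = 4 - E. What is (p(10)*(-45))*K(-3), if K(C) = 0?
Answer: 0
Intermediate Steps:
(p(10)*(-45))*K(-3) = ((4 - 1*10)*(-45))*0 = ((4 - 10)*(-45))*0 = -6*(-45)*0 = 270*0 = 0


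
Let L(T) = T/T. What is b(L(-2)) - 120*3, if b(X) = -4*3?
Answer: -372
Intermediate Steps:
L(T) = 1
b(X) = -12
b(L(-2)) - 120*3 = -12 - 120*3 = -12 - 360 = -372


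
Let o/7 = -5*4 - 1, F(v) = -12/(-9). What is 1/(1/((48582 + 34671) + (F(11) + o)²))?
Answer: 940246/9 ≈ 1.0447e+5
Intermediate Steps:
F(v) = 4/3 (F(v) = -12*(-⅑) = 4/3)
o = -147 (o = 7*(-5*4 - 1) = 7*(-20 - 1) = 7*(-21) = -147)
1/(1/((48582 + 34671) + (F(11) + o)²)) = 1/(1/((48582 + 34671) + (4/3 - 147)²)) = 1/(1/(83253 + (-437/3)²)) = 1/(1/(83253 + 190969/9)) = 1/(1/(940246/9)) = 1/(9/940246) = 940246/9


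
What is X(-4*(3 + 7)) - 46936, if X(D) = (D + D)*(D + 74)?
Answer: -49656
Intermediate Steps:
X(D) = 2*D*(74 + D) (X(D) = (2*D)*(74 + D) = 2*D*(74 + D))
X(-4*(3 + 7)) - 46936 = 2*(-4*(3 + 7))*(74 - 4*(3 + 7)) - 46936 = 2*(-4*10)*(74 - 4*10) - 46936 = 2*(-40)*(74 - 40) - 46936 = 2*(-40)*34 - 46936 = -2720 - 46936 = -49656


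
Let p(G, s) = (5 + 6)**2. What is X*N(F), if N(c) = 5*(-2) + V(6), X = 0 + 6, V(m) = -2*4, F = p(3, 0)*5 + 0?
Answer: -108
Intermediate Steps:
p(G, s) = 121 (p(G, s) = 11**2 = 121)
F = 605 (F = 121*5 + 0 = 605 + 0 = 605)
V(m) = -8
X = 6
N(c) = -18 (N(c) = 5*(-2) - 8 = -10 - 8 = -18)
X*N(F) = 6*(-18) = -108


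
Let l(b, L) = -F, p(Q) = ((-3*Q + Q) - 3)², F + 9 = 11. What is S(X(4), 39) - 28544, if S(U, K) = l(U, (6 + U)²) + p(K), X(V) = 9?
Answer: -21985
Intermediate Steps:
F = 2 (F = -9 + 11 = 2)
p(Q) = (-3 - 2*Q)² (p(Q) = (-2*Q - 3)² = (-3 - 2*Q)²)
l(b, L) = -2 (l(b, L) = -1*2 = -2)
S(U, K) = -2 + (3 + 2*K)²
S(X(4), 39) - 28544 = (-2 + (3 + 2*39)²) - 28544 = (-2 + (3 + 78)²) - 28544 = (-2 + 81²) - 28544 = (-2 + 6561) - 28544 = 6559 - 28544 = -21985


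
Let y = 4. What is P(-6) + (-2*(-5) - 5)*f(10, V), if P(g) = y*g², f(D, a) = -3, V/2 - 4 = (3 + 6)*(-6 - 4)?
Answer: 129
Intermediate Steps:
V = -172 (V = 8 + 2*((3 + 6)*(-6 - 4)) = 8 + 2*(9*(-10)) = 8 + 2*(-90) = 8 - 180 = -172)
P(g) = 4*g²
P(-6) + (-2*(-5) - 5)*f(10, V) = 4*(-6)² + (-2*(-5) - 5)*(-3) = 4*36 + (10 - 5)*(-3) = 144 + 5*(-3) = 144 - 15 = 129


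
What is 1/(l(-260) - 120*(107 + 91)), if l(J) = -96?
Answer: -1/23856 ≈ -4.1918e-5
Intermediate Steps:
1/(l(-260) - 120*(107 + 91)) = 1/(-96 - 120*(107 + 91)) = 1/(-96 - 120*198) = 1/(-96 - 23760) = 1/(-23856) = -1/23856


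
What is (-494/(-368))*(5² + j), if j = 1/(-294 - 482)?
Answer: 4791553/142784 ≈ 33.558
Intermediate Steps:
j = -1/776 (j = 1/(-776) = -1/776 ≈ -0.0012887)
(-494/(-368))*(5² + j) = (-494/(-368))*(5² - 1/776) = (-494*(-1/368))*(25 - 1/776) = (247/184)*(19399/776) = 4791553/142784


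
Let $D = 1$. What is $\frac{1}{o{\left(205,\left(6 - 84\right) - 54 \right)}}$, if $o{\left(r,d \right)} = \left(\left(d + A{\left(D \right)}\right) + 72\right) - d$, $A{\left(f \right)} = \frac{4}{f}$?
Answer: $\frac{1}{76} \approx 0.013158$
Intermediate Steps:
$o{\left(r,d \right)} = 76$ ($o{\left(r,d \right)} = \left(\left(d + \frac{4}{1}\right) + 72\right) - d = \left(\left(d + 4 \cdot 1\right) + 72\right) - d = \left(\left(d + 4\right) + 72\right) - d = \left(\left(4 + d\right) + 72\right) - d = \left(76 + d\right) - d = 76$)
$\frac{1}{o{\left(205,\left(6 - 84\right) - 54 \right)}} = \frac{1}{76}$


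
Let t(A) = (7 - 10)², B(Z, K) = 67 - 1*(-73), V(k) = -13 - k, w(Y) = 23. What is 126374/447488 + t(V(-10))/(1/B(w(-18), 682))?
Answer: 281980627/223744 ≈ 1260.3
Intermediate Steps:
B(Z, K) = 140 (B(Z, K) = 67 + 73 = 140)
t(A) = 9 (t(A) = (-3)² = 9)
126374/447488 + t(V(-10))/(1/B(w(-18), 682)) = 126374/447488 + 9/(1/140) = 126374*(1/447488) + 9/(1/140) = 63187/223744 + 9*140 = 63187/223744 + 1260 = 281980627/223744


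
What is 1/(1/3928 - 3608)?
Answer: -3928/14172223 ≈ -0.00027716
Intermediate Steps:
1/(1/3928 - 3608) = 1/(-14172223/3928) = -3928/14172223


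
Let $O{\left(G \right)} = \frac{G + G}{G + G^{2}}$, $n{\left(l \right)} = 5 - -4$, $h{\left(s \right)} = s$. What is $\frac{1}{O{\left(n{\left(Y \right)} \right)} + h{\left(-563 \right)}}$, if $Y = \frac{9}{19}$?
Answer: $- \frac{5}{2814} \approx -0.0017768$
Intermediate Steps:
$Y = \frac{9}{19}$ ($Y = 9 \cdot \frac{1}{19} = \frac{9}{19} \approx 0.47368$)
$n{\left(l \right)} = 9$ ($n{\left(l \right)} = 5 + 4 = 9$)
$O{\left(G \right)} = \frac{2 G}{G + G^{2}}$
$\frac{1}{O{\left(n{\left(Y \right)} \right)} + h{\left(-563 \right)}} = \frac{1}{\frac{2}{1 + 9} - 563} = \frac{1}{\frac{2}{10} - 563} = \frac{1}{2 \cdot \frac{1}{10} - 563} = \frac{1}{\frac{1}{5} - 563} = \frac{1}{- \frac{2814}{5}} = - \frac{5}{2814}$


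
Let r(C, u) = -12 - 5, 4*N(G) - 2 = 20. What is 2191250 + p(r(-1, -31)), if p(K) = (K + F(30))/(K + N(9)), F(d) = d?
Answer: 50398724/23 ≈ 2.1912e+6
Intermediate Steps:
N(G) = 11/2 (N(G) = 1/2 + (1/4)*20 = 1/2 + 5 = 11/2)
r(C, u) = -17
p(K) = (30 + K)/(11/2 + K) (p(K) = (K + 30)/(K + 11/2) = (30 + K)/(11/2 + K))
2191250 + p(r(-1, -31)) = 2191250 + 2*(30 - 17)/(11 + 2*(-17)) = 2191250 + 2*13/(11 - 34) = 2191250 + 2*13/(-23) = 2191250 + 2*(-1/23)*13 = 2191250 - 26/23 = 50398724/23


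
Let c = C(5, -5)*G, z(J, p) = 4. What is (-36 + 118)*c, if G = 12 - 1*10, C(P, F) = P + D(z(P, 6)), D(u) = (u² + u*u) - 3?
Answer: 5576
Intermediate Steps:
D(u) = -3 + 2*u² (D(u) = (u² + u²) - 3 = 2*u² - 3 = -3 + 2*u²)
C(P, F) = 29 + P (C(P, F) = P + (-3 + 2*4²) = P + (-3 + 2*16) = P + (-3 + 32) = P + 29 = 29 + P)
G = 2 (G = 12 - 10 = 2)
c = 68 (c = (29 + 5)*2 = 34*2 = 68)
(-36 + 118)*c = (-36 + 118)*68 = 82*68 = 5576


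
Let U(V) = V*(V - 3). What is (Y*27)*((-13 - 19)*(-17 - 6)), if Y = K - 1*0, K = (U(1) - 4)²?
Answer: 715392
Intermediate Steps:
U(V) = V*(-3 + V)
K = 36 (K = (1*(-3 + 1) - 4)² = (1*(-2) - 4)² = (-2 - 4)² = (-6)² = 36)
Y = 36 (Y = 36 - 1*0 = 36 + 0 = 36)
(Y*27)*((-13 - 19)*(-17 - 6)) = (36*27)*((-13 - 19)*(-17 - 6)) = 972*(-32*(-23)) = 972*736 = 715392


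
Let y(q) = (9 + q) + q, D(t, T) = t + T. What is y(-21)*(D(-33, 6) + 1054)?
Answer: -33891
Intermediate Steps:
D(t, T) = T + t
y(q) = 9 + 2*q
y(-21)*(D(-33, 6) + 1054) = (9 + 2*(-21))*((6 - 33) + 1054) = (9 - 42)*(-27 + 1054) = -33*1027 = -33891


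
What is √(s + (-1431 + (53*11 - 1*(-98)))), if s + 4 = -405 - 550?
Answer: I*√1709 ≈ 41.34*I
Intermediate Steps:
s = -959 (s = -4 + (-405 - 550) = -4 - 955 = -959)
√(s + (-1431 + (53*11 - 1*(-98)))) = √(-959 + (-1431 + (53*11 - 1*(-98)))) = √(-959 + (-1431 + (583 + 98))) = √(-959 + (-1431 + 681)) = √(-959 - 750) = √(-1709) = I*√1709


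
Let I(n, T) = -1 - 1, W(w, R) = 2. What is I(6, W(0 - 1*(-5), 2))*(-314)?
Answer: 628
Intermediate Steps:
I(n, T) = -2
I(6, W(0 - 1*(-5), 2))*(-314) = -2*(-314) = 628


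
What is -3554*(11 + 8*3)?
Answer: -124390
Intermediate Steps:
-3554*(11 + 8*3) = -3554*(11 + 24) = -3554*35 = -124390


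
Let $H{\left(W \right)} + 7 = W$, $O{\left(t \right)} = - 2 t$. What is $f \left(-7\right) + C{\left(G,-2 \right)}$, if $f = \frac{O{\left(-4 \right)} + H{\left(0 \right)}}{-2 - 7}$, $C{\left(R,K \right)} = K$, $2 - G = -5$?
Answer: $- \frac{11}{9} \approx -1.2222$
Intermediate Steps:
$G = 7$ ($G = 2 - -5 = 2 + 5 = 7$)
$H{\left(W \right)} = -7 + W$
$f = - \frac{1}{9}$ ($f = \frac{\left(-2\right) \left(-4\right) + \left(-7 + 0\right)}{-2 - 7} = \frac{8 - 7}{-9} = 1 \left(- \frac{1}{9}\right) = - \frac{1}{9} \approx -0.11111$)
$f \left(-7\right) + C{\left(G,-2 \right)} = \left(- \frac{1}{9}\right) \left(-7\right) - 2 = \frac{7}{9} - 2 = - \frac{11}{9}$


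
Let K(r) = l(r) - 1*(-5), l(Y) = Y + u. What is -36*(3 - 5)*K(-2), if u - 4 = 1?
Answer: 576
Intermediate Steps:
u = 5 (u = 4 + 1 = 5)
l(Y) = 5 + Y (l(Y) = Y + 5 = 5 + Y)
K(r) = 10 + r (K(r) = (5 + r) - 1*(-5) = (5 + r) + 5 = 10 + r)
-36*(3 - 5)*K(-2) = -36*(3 - 5)*(10 - 2) = -(-72)*8 = -36*(-16) = 576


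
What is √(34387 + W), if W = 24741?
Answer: 2*√14782 ≈ 243.16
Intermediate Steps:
√(34387 + W) = √(34387 + 24741) = √59128 = 2*√14782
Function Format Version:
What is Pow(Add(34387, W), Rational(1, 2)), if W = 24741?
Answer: Mul(2, Pow(14782, Rational(1, 2))) ≈ 243.16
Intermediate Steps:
Pow(Add(34387, W), Rational(1, 2)) = Pow(Add(34387, 24741), Rational(1, 2)) = Pow(59128, Rational(1, 2)) = Mul(2, Pow(14782, Rational(1, 2)))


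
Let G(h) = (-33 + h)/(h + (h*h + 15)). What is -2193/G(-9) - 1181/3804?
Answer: 120953227/26628 ≈ 4542.3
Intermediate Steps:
G(h) = (-33 + h)/(15 + h + h²) (G(h) = (-33 + h)/(h + (h² + 15)) = (-33 + h)/(h + (15 + h²)) = (-33 + h)/(15 + h + h²))
-2193/G(-9) - 1181/3804 = -2193*(15 - 9 + (-9)²)/(-33 - 9) - 1181/3804 = -2193/(-42/(15 - 9 + 81)) - 1181*1/3804 = -2193/(-42/87) - 1181/3804 = -2193/((1/87)*(-42)) - 1181/3804 = -2193/(-14/29) - 1181/3804 = -2193*(-29/14) - 1181/3804 = 63597/14 - 1181/3804 = 120953227/26628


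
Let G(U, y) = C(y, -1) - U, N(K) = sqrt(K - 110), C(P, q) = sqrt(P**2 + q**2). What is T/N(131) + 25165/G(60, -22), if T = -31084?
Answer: -43140/89 - 31084*sqrt(21)/21 - 719*sqrt(485)/89 ≈ -7445.7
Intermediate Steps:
N(K) = sqrt(-110 + K)
G(U, y) = sqrt(1 + y**2) - U (G(U, y) = sqrt(y**2 + (-1)**2) - U = sqrt(y**2 + 1) - U = sqrt(1 + y**2) - U)
T/N(131) + 25165/G(60, -22) = -31084/sqrt(-110 + 131) + 25165/(sqrt(1 + (-22)**2) - 1*60) = -31084*sqrt(21)/21 + 25165/(sqrt(1 + 484) - 60) = -31084*sqrt(21)/21 + 25165/(sqrt(485) - 60) = -31084*sqrt(21)/21 + 25165/(-60 + sqrt(485)) = 25165/(-60 + sqrt(485)) - 31084*sqrt(21)/21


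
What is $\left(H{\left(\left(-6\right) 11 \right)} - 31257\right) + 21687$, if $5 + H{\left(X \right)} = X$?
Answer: $-9641$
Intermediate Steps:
$H{\left(X \right)} = -5 + X$
$\left(H{\left(\left(-6\right) 11 \right)} - 31257\right) + 21687 = \left(\left(-5 - 66\right) - 31257\right) + 21687 = \left(-71 - 31257\right) + 21687 = -31328 + 21687 = -9641$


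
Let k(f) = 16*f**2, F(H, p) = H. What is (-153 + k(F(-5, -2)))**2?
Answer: 61009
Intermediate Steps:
(-153 + k(F(-5, -2)))**2 = (-153 + 16*(-5)**2)**2 = (-153 + 16*25)**2 = (-153 + 400)**2 = 247**2 = 61009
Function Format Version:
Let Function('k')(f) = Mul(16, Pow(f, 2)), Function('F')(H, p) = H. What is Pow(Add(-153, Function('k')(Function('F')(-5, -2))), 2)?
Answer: 61009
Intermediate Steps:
Pow(Add(-153, Function('k')(Function('F')(-5, -2))), 2) = Pow(Add(-153, Mul(16, Pow(-5, 2))), 2) = Pow(Add(-153, Mul(16, 25)), 2) = Pow(Add(-153, 400), 2) = Pow(247, 2) = 61009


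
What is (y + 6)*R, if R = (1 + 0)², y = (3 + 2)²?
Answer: 31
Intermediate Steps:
y = 25 (y = 5² = 25)
R = 1 (R = 1² = 1)
(y + 6)*R = (25 + 6)*1 = 31*1 = 31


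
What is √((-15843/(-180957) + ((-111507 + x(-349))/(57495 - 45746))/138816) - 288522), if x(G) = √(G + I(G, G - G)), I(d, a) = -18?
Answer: √(-98934864748035712337264885439 + 210247157177701*I*√367)/585578713272 ≈ 1.0934e-11 + 537.14*I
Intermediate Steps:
x(G) = √(-18 + G) (x(G) = √(G - 18) = √(-18 + G))
√((-15843/(-180957) + ((-111507 + x(-349))/(57495 - 45746))/138816) - 288522) = √((-15843/(-180957) + ((-111507 + √(-18 - 349))/(57495 - 45746))/138816) - 288522) = √((-15843*(-1/180957) + ((-111507 + √(-367))/11749)*(1/138816)) - 288522) = √((5281/60319 + ((-111507 + I*√367)*(1/11749))*(1/138816)) - 288522) = √((5281/60319 + (-3597/379 + I*√367/11749)*(1/138816)) - 288522) = √((5281/60319 + (-1199/17537088 + I*√367/1630949184)) - 288522) = √((92541039247/1057819611072 + I*√367/1630949184) - 288522) = √(-305204137284676337/1057819611072 + I*√367/1630949184)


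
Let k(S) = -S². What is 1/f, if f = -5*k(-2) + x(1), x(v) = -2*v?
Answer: 1/18 ≈ 0.055556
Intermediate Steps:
f = 18 (f = -(-5)*(-2)² - 2*1 = -(-5)*4 - 2 = -5*(-4) - 2 = 20 - 2 = 18)
1/f = 1/18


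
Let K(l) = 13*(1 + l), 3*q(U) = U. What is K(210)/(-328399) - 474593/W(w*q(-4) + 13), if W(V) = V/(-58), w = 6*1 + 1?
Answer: 27118920759445/3612389 ≈ 7.5072e+6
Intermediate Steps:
w = 7 (w = 6 + 1 = 7)
q(U) = U/3
K(l) = 13 + 13*l
W(V) = -V/58 (W(V) = V*(-1/58) = -V/58)
K(210)/(-328399) - 474593/W(w*q(-4) + 13) = (13 + 13*210)/(-328399) - 474593*(-58/(7*((1/3)*(-4)) + 13)) = (13 + 2730)*(-1/328399) - 474593*(-58/(7*(-4/3) + 13)) = 2743*(-1/328399) - 474593*(-58/(-28/3 + 13)) = -2743/328399 - 474593/((-1/58*11/3)) = -2743/328399 - 474593/(-11/174) = -2743/328399 - 474593*(-174/11) = -2743/328399 + 82579182/11 = 27118920759445/3612389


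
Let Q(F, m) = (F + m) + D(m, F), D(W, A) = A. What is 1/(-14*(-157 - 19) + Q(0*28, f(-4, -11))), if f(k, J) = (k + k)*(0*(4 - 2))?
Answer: 1/2464 ≈ 0.00040584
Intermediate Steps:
f(k, J) = 0 (f(k, J) = (2*k)*(0*2) = (2*k)*0 = 0)
Q(F, m) = m + 2*F (Q(F, m) = (F + m) + F = m + 2*F)
1/(-14*(-157 - 19) + Q(0*28, f(-4, -11))) = 1/(-14*(-157 - 19) + (0 + 2*(0*28))) = 1/(-14*(-176) + (0 + 2*0)) = 1/(2464 + (0 + 0)) = 1/(2464 + 0) = 1/2464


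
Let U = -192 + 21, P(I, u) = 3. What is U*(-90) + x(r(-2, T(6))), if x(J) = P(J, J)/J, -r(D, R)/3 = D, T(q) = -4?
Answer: 30781/2 ≈ 15391.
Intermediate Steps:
U = -171
r(D, R) = -3*D
x(J) = 3/J
U*(-90) + x(r(-2, T(6))) = -171*(-90) + 3/((-3*(-2))) = 15390 + 3/6 = 15390 + 3*(⅙) = 15390 + ½ = 30781/2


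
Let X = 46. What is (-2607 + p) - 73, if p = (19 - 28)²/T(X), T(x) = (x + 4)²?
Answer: -6699919/2500 ≈ -2680.0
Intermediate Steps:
T(x) = (4 + x)²
p = 81/2500 (p = (19 - 28)²/((4 + 46)²) = (-9)²/(50²) = 81/2500 ≈ 0.032400)
(-2607 + p) - 73 = (-2607 + 81/2500) - 73 = -6517419/2500 - 73 = -6699919/2500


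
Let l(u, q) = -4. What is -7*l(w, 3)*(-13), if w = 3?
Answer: -364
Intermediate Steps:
-7*l(w, 3)*(-13) = -7*(-4)*(-13) = 28*(-13) = -364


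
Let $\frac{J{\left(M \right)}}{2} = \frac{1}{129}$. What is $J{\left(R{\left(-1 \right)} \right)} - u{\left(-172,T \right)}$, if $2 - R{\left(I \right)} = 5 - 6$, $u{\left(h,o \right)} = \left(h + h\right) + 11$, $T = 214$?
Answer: $\frac{42959}{129} \approx 333.02$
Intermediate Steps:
$u{\left(h,o \right)} = 11 + 2 h$ ($u{\left(h,o \right)} = 2 h + 11 = 11 + 2 h$)
$R{\left(I \right)} = 3$ ($R{\left(I \right)} = 2 - \left(5 - 6\right) = 2 - -1 = 2 + 1 = 3$)
$J{\left(M \right)} = \frac{2}{129}$
$J{\left(R{\left(-1 \right)} \right)} - u{\left(-172,T \right)} = \frac{2}{129} - \left(11 + 2 \left(-172\right)\right) = \frac{2}{129} - \left(11 - 344\right) = \frac{2}{129} - -333 = \frac{2}{129} + 333 = \frac{42959}{129}$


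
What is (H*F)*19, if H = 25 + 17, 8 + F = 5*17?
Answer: 61446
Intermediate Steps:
F = 77 (F = -8 + 5*17 = -8 + 85 = 77)
H = 42
(H*F)*19 = (42*77)*19 = 3234*19 = 61446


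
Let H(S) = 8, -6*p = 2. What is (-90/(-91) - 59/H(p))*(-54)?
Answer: 125523/364 ≈ 344.84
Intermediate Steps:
p = -1/3 (p = -1/6*2 = -1/3 ≈ -0.33333)
(-90/(-91) - 59/H(p))*(-54) = (-90/(-91) - 59/8)*(-54) = (-90*(-1/91) - 59*1/8)*(-54) = (90/91 - 59/8)*(-54) = -4649/728*(-54) = 125523/364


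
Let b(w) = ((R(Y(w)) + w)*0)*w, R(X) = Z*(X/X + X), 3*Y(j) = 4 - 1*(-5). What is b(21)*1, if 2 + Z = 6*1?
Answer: 0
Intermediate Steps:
Y(j) = 3 (Y(j) = (4 - 1*(-5))/3 = (4 + 5)/3 = (⅓)*9 = 3)
Z = 4 (Z = -2 + 6*1 = -2 + 6 = 4)
R(X) = 4 + 4*X (R(X) = 4*(X/X + X) = 4*(1 + X) = 4 + 4*X)
b(w) = 0 (b(w) = (((4 + 4*3) + w)*0)*w = (((4 + 12) + w)*0)*w = ((16 + w)*0)*w = 0*w = 0)
b(21)*1 = 0*1 = 0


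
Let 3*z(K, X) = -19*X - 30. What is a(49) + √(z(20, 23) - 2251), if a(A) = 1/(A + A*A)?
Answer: 1/2450 + 38*I*√15/3 ≈ 0.00040816 + 49.058*I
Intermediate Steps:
z(K, X) = -10 - 19*X/3 (z(K, X) = (-19*X - 30)/3 = (-30 - 19*X)/3 = -10 - 19*X/3)
a(A) = 1/(A + A²)
a(49) + √(z(20, 23) - 2251) = 1/(49*(1 + 49)) + √((-10 - 19/3*23) - 2251) = (1/49)/50 + √((-10 - 437/3) - 2251) = (1/49)*(1/50) + √(-467/3 - 2251) = 1/2450 + √(-7220/3) = 1/2450 + 38*I*√15/3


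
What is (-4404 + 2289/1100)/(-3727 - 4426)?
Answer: 4842111/8968300 ≈ 0.53991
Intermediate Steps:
(-4404 + 2289/1100)/(-3727 - 4426) = (-4404 + 2289*(1/1100))/(-8153) = (-4404 + 2289/1100)*(-1/8153) = -4842111/1100*(-1/8153) = 4842111/8968300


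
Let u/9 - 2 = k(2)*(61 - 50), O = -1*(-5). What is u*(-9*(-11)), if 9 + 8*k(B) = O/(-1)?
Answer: -61479/4 ≈ -15370.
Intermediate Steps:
O = 5
k(B) = -7/4 (k(B) = -9/8 + (5/(-1))/8 = -9/8 + (5*(-1))/8 = -9/8 + (1/8)*(-5) = -9/8 - 5/8 = -7/4)
u = -621/4 (u = 18 + 9*(-7*(61 - 50)/4) = 18 + 9*(-7/4*11) = 18 + 9*(-77/4) = 18 - 693/4 = -621/4 ≈ -155.25)
u*(-9*(-11)) = -(-5589)*(-11)/4 = -621/4*99 = -61479/4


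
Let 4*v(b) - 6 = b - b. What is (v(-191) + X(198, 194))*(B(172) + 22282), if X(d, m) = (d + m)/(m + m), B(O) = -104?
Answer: 5400343/97 ≈ 55674.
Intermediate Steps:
v(b) = 3/2 (v(b) = 3/2 + (b - b)/4 = 3/2 + (¼)*0 = 3/2 + 0 = 3/2)
X(d, m) = (d + m)/(2*m) (X(d, m) = (d + m)/((2*m)) = (d + m)*(1/(2*m)) = (d + m)/(2*m))
(v(-191) + X(198, 194))*(B(172) + 22282) = (3/2 + (½)*(198 + 194)/194)*(-104 + 22282) = (3/2 + (½)*(1/194)*392)*22178 = (3/2 + 98/97)*22178 = (487/194)*22178 = 5400343/97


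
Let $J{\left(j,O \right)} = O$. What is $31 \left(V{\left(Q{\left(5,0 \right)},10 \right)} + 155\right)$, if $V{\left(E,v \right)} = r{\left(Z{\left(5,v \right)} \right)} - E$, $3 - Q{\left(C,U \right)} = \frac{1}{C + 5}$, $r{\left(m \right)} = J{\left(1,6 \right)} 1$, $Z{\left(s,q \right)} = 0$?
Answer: $\frac{49011}{10} \approx 4901.1$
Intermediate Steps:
$r{\left(m \right)} = 6$ ($r{\left(m \right)} = 6 \cdot 1 = 6$)
$Q{\left(C,U \right)} = 3 - \frac{1}{5 + C}$ ($Q{\left(C,U \right)} = 3 - \frac{1}{C + 5} = 3 - \frac{1}{5 + C}$)
$V{\left(E,v \right)} = 6 - E$
$31 \left(V{\left(Q{\left(5,0 \right)},10 \right)} + 155\right) = 31 \left(\left(6 - \frac{14 + 3 \cdot 5}{5 + 5}\right) + 155\right) = 31 \left(\left(6 - \frac{14 + 15}{10}\right) + 155\right) = 31 \left(\left(6 - \frac{1}{10} \cdot 29\right) + 155\right) = 31 \left(\left(6 - \frac{29}{10}\right) + 155\right) = 31 \left(\frac{31}{10} + 155\right) = 31 \cdot \frac{1581}{10} = \frac{49011}{10}$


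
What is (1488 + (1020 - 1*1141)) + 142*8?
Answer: 2503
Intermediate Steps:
(1488 + (1020 - 1*1141)) + 142*8 = (1488 + (1020 - 1141)) + 1136 = (1488 - 121) + 1136 = 1367 + 1136 = 2503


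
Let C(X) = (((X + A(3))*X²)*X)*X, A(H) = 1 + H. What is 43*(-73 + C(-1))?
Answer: -3010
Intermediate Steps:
C(X) = X⁴*(4 + X) (C(X) = (((X + (1 + 3))*X²)*X)*X = (((X + 4)*X²)*X)*X = (((4 + X)*X²)*X)*X = ((X²*(4 + X))*X)*X = (X³*(4 + X))*X = X⁴*(4 + X))
43*(-73 + C(-1)) = 43*(-73 + (-1)⁴*(4 - 1)) = 43*(-73 + 1*3) = 43*(-73 + 3) = 43*(-70) = -3010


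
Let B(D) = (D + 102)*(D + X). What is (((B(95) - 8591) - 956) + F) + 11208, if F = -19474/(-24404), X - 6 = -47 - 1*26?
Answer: 87583491/12202 ≈ 7177.8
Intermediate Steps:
X = -67 (X = 6 + (-47 - 1*26) = 6 + (-47 - 26) = 6 - 73 = -67)
B(D) = (-67 + D)*(102 + D) (B(D) = (D + 102)*(D - 67) = (102 + D)*(-67 + D) = (-67 + D)*(102 + D))
F = 9737/12202 (F = -19474*(-1/24404) = 9737/12202 ≈ 0.79798)
(((B(95) - 8591) - 956) + F) + 11208 = ((((-6834 + 95² + 35*95) - 8591) - 956) + 9737/12202) + 11208 = ((((-6834 + 9025 + 3325) - 8591) - 956) + 9737/12202) + 11208 = (((5516 - 8591) - 956) + 9737/12202) + 11208 = ((-3075 - 956) + 9737/12202) + 11208 = (-4031 + 9737/12202) + 11208 = -49176525/12202 + 11208 = 87583491/12202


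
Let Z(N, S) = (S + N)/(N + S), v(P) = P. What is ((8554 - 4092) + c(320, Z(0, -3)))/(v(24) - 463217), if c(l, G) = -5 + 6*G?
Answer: -4463/463193 ≈ -0.0096353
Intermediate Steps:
Z(N, S) = 1 (Z(N, S) = (N + S)/(N + S) = 1)
((8554 - 4092) + c(320, Z(0, -3)))/(v(24) - 463217) = ((8554 - 4092) + (-5 + 6*1))/(24 - 463217) = (4462 + (-5 + 6))/(-463193) = (4462 + 1)*(-1/463193) = 4463*(-1/463193) = -4463/463193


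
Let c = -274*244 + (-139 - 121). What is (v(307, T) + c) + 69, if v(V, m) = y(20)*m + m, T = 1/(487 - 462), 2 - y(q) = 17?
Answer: -1676189/25 ≈ -67048.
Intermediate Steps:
y(q) = -15 (y(q) = 2 - 1*17 = 2 - 17 = -15)
T = 1/25 ≈ 0.040000
c = -67116 (c = -66856 - 260 = -67116)
v(V, m) = -14*m (v(V, m) = -15*m + m = -14*m)
(v(307, T) + c) + 69 = (-14*1/25 - 67116) + 69 = (-14/25 - 67116) + 69 = -1677914/25 + 69 = -1676189/25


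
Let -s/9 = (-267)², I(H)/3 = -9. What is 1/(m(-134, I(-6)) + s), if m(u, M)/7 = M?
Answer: -1/641790 ≈ -1.5581e-6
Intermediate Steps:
I(H) = -27 (I(H) = 3*(-9) = -27)
m(u, M) = 7*M
s = -641601 (s = -9*(-267)² = -9*71289 = -641601)
1/(m(-134, I(-6)) + s) = 1/(7*(-27) - 641601) = 1/(-189 - 641601) = 1/(-641790) = -1/641790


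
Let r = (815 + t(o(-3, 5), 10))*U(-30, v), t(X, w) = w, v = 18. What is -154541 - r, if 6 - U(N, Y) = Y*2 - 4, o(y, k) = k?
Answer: -133091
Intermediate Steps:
U(N, Y) = 10 - 2*Y (U(N, Y) = 6 - (Y*2 - 4) = 6 - (2*Y - 4) = 6 - (-4 + 2*Y) = 6 + (4 - 2*Y) = 10 - 2*Y)
r = -21450 (r = (815 + 10)*(10 - 2*18) = 825*(10 - 36) = 825*(-26) = -21450)
-154541 - r = -154541 - 1*(-21450) = -154541 + 21450 = -133091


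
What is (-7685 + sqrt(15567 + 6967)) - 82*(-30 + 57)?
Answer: -9899 + sqrt(22534) ≈ -9748.9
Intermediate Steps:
(-7685 + sqrt(15567 + 6967)) - 82*(-30 + 57) = (-7685 + sqrt(22534)) - 82*27 = (-7685 + sqrt(22534)) - 2214 = -9899 + sqrt(22534)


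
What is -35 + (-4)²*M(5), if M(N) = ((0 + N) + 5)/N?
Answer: -3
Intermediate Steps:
M(N) = (5 + N)/N (M(N) = (N + 5)/N = (5 + N)/N)
-35 + (-4)²*M(5) = -35 + (-4)²*((5 + 5)/5) = -35 + 16*((⅕)*10) = -35 + 16*2 = -35 + 32 = -3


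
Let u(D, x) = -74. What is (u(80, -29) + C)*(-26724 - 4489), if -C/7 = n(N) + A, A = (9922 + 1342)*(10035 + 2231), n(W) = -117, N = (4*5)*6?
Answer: 30187616212299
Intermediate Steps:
N = 120 (N = 20*6 = 120)
A = 138164224 (A = 11264*12266 = 138164224)
C = -967148749 (C = -7*(-117 + 138164224) = -7*138164107 = -967148749)
(u(80, -29) + C)*(-26724 - 4489) = (-74 - 967148749)*(-26724 - 4489) = -967148823*(-31213) = 30187616212299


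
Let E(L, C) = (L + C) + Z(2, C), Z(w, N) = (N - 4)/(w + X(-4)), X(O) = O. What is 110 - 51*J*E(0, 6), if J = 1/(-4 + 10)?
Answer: 135/2 ≈ 67.500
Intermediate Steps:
Z(w, N) = (-4 + N)/(-4 + w) (Z(w, N) = (N - 4)/(w - 4) = (-4 + N)/(-4 + w))
E(L, C) = 2 + L + C/2 (E(L, C) = (L + C) + (-4 + C)/(-4 + 2) = (C + L) + (-4 + C)/(-2) = (C + L) - (-4 + C)/2 = (C + L) + (2 - C/2) = 2 + L + C/2)
J = ⅙ (J = 1/6 = ⅙ ≈ 0.16667)
110 - 51*J*E(0, 6) = 110 - 17*(2 + 0 + (½)*6)/2 = 110 - 17*(2 + 0 + 3)/2 = 110 - 17*5/2 = 110 - 51*⅚ = 110 - 85/2 = 135/2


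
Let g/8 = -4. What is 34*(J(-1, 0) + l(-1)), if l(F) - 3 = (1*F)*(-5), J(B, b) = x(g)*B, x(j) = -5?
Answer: 442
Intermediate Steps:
g = -32 (g = 8*(-4) = -32)
J(B, b) = -5*B
l(F) = 3 - 5*F (l(F) = 3 + (1*F)*(-5) = 3 + F*(-5) = 3 - 5*F)
34*(J(-1, 0) + l(-1)) = 34*(-5*(-1) + (3 - 5*(-1))) = 34*(5 + (3 + 5)) = 34*(5 + 8) = 34*13 = 442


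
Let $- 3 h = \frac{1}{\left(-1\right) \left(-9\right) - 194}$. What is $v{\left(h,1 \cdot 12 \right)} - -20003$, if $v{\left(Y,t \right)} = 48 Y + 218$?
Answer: $\frac{3740901}{185} \approx 20221.0$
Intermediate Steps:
$h = \frac{1}{555}$ ($h = - \frac{1}{3 \left(\left(-1\right) \left(-9\right) - 194\right)} = - \frac{1}{3 \left(9 - 194\right)} = - \frac{1}{3 \left(-185\right)} = \left(- \frac{1}{3}\right) \left(- \frac{1}{185}\right) = \frac{1}{555} \approx 0.0018018$)
$v{\left(Y,t \right)} = 218 + 48 Y$
$v{\left(h,1 \cdot 12 \right)} - -20003 = \left(218 + 48 \cdot \frac{1}{555}\right) - -20003 = \left(218 + \frac{16}{185}\right) + 20003 = \frac{40346}{185} + 20003 = \frac{3740901}{185}$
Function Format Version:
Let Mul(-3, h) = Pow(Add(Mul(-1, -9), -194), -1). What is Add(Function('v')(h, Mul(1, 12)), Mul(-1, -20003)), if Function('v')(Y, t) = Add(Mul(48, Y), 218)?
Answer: Rational(3740901, 185) ≈ 20221.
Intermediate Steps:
h = Rational(1, 555) (h = Mul(Rational(-1, 3), Pow(Add(Mul(-1, -9), -194), -1)) = Mul(Rational(-1, 3), Pow(Add(9, -194), -1)) = Mul(Rational(-1, 3), Pow(-185, -1)) = Mul(Rational(-1, 3), Rational(-1, 185)) = Rational(1, 555) ≈ 0.0018018)
Function('v')(Y, t) = Add(218, Mul(48, Y))
Add(Function('v')(h, Mul(1, 12)), Mul(-1, -20003)) = Add(Add(218, Mul(48, Rational(1, 555))), Mul(-1, -20003)) = Add(Add(218, Rational(16, 185)), 20003) = Add(Rational(40346, 185), 20003) = Rational(3740901, 185)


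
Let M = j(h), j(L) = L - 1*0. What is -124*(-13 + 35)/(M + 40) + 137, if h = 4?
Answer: 75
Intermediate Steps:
j(L) = L (j(L) = L + 0 = L)
M = 4
-124*(-13 + 35)/(M + 40) + 137 = -124*(-13 + 35)/(4 + 40) + 137 = -2728/44 + 137 = -124*1/2 + 137 = -62 + 137 = 75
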